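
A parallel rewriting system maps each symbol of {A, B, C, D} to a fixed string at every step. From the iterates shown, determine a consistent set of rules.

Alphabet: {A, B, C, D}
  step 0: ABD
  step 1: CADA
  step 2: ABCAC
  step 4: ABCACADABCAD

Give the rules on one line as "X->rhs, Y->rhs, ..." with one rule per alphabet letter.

  step 1 ⇒ step 2: CADA ⇒ AB·C·A·C
    A ↦ C
    C ↦ AB
    D ↦ A
  step 0 ⇒ step 1: ABD ⇒ C·AD·A
    B ↦ AD

A->C, B->AD, C->AB, D->A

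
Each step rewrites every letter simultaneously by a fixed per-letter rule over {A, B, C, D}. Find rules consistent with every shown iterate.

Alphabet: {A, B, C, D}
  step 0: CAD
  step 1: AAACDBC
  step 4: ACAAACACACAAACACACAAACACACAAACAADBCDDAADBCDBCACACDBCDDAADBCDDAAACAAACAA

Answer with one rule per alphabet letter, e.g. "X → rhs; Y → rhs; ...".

  step 0 ⇒ step 1: CAD ⇒ AA·AC·DBC
    A ↦ AC
    C ↦ AA
    D ↦ DBC
    B ↦ DD  (constrained at step 1)

A->AC, B->DD, C->AA, D->DBC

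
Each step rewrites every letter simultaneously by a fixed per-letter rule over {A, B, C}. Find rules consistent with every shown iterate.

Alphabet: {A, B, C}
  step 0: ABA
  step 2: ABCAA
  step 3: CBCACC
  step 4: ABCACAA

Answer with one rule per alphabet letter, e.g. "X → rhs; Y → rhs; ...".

  step 3 ⇒ step 4: CBCACC ⇒ A·BC·A·C·A·A
    A ↦ C
    B ↦ BC
    C ↦ A

A->C, B->BC, C->A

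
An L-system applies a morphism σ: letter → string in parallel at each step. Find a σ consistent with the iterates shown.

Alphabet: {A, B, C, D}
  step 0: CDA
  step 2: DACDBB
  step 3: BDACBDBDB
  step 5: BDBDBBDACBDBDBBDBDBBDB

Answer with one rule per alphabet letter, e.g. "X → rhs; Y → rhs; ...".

A->D, B->DB, C->AC, D->B

  step 2 ⇒ step 3: DACDBB ⇒ B·D·AC·B·DB·DB
    A ↦ D
    B ↦ DB
    C ↦ AC
    D ↦ B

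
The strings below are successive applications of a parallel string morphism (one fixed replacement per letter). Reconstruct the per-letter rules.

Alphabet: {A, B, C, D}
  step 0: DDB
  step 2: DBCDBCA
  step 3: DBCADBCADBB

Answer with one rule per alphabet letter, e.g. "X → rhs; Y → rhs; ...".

A->DBB, B->C, C->A, D->DB

  step 2 ⇒ step 3: DBCDBCA ⇒ DB·C·A·DB·C·A·DBB
    A ↦ DBB
    B ↦ C
    C ↦ A
    D ↦ DB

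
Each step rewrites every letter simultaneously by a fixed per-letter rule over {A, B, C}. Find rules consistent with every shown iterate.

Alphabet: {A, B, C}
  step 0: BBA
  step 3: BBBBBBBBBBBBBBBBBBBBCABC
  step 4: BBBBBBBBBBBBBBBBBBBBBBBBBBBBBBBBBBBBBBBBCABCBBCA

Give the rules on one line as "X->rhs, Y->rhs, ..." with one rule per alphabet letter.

A->BC, B->BB, C->CA

  step 3 ⇒ step 4: BBBBBBBBBBBBBBBBBBBBCABC ⇒ BB·BB·BB·BB·BB·BB·BB·BB·BB·BB·BB·BB·BB·BB·BB·BB·BB·BB·BB·BB·CA·BC·BB·CA
    A ↦ BC
    B ↦ BB
    C ↦ CA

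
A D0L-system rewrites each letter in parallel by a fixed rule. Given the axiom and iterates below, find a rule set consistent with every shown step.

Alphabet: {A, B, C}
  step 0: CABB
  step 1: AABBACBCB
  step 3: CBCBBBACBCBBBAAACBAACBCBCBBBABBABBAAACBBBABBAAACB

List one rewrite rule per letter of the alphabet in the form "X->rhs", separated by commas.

  step 0 ⇒ step 1: CABB ⇒ AA·BBA·CB·CB
    A ↦ BBA
    B ↦ CB
    C ↦ AA

A->BBA, B->CB, C->AA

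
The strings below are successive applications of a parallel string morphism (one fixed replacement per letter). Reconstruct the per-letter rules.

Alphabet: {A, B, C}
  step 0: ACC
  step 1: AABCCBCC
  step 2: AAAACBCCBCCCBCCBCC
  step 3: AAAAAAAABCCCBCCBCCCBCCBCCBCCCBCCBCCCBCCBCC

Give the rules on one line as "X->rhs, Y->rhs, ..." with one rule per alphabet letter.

A->AA, B->C, C->BCC

  step 2 ⇒ step 3: AAAACBCCBCCCBCCBCC ⇒ AA·AA·AA·AA·BCC·C·BCC·BCC·C·BCC·BCC·BCC·C·BCC·BCC·C·BCC·BCC
    A ↦ AA
    B ↦ C
    C ↦ BCC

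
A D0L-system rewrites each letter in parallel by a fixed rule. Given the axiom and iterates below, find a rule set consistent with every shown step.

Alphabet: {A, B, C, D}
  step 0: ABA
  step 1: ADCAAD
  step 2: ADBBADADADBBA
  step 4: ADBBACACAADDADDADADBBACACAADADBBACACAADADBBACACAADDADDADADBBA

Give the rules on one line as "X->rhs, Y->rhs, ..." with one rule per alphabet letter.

A->AD, B->CA, C->D, D->BBA

  step 1 ⇒ step 2: ADCAAD ⇒ AD·BBA·D·AD·AD·BBA
    A ↦ AD
    C ↦ D
    D ↦ BBA
  step 0 ⇒ step 1: ABA ⇒ AD·CA·AD
    B ↦ CA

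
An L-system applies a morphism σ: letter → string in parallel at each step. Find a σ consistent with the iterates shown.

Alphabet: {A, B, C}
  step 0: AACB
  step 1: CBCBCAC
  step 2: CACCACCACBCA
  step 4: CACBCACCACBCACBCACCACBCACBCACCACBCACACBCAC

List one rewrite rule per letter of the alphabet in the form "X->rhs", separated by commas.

A->CB, B->C, C->CA

  step 1 ⇒ step 2: CBCBCAC ⇒ CA·C·CA·C·CA·CB·CA
    A ↦ CB
    B ↦ C
    C ↦ CA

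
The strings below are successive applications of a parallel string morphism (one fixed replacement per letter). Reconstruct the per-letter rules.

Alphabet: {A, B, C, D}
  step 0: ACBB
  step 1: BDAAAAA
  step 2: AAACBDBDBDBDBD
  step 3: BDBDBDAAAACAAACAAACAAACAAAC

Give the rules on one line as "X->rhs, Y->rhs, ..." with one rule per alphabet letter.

  step 2 ⇒ step 3: AAACBDBDBDBDBD ⇒ BD·BD·BD·A·AA·AC·AA·AC·AA·AC·AA·AC·AA·AC
    A ↦ BD
    B ↦ AA
    C ↦ A
    D ↦ AC

A->BD, B->AA, C->A, D->AC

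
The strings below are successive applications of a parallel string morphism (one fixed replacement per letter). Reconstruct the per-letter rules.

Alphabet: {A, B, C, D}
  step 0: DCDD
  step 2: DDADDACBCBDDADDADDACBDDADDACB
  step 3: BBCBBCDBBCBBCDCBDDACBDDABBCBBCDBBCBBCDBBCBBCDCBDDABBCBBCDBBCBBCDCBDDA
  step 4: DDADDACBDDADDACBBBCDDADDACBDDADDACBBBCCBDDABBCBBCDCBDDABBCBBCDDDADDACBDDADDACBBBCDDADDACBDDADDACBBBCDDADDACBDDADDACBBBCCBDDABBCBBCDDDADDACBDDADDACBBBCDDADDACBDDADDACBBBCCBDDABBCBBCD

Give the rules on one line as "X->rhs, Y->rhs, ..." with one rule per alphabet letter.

  step 3 ⇒ step 4: BBCBBCDBBCBBCDCBDDACBDDABBCBBCDBBCBBCDBBCBBCDCBDDABBCBBCDBBCBBCDCBDDA ⇒ DDA·DDA·CB·DDA·DDA·CB·BBC·DDA·DDA·CB·DDA·DDA·CB·BBC·CB·DDA·BBC·BBC·D·CB·DDA·BBC·BBC·D·DDA·DDA·CB·DDA·DDA·CB·BBC·DDA·DDA·CB·DDA·DDA·CB·BBC·DDA·DDA·CB·DDA·DDA·CB·BBC·CB·DDA·BBC·BBC·D·DDA·DDA·CB·DDA·DDA·CB·BBC·DDA·DDA·CB·DDA·DDA·CB·BBC·CB·DDA·BBC·BBC·D
    A ↦ D
    B ↦ DDA
    C ↦ CB
    D ↦ BBC

A->D, B->DDA, C->CB, D->BBC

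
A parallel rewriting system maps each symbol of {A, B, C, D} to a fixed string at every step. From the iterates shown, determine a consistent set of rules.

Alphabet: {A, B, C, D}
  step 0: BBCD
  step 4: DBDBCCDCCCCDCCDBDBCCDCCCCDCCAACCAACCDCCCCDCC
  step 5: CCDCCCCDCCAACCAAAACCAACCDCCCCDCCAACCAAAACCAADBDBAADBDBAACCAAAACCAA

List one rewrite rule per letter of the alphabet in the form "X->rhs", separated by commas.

A->DB, B->DCC, C->A, D->CC

  step 4 ⇒ step 5: DBDBCCDCCCCDCCDBDBCCDCCCCDCCAACCAACCDCCCCDCC ⇒ CC·DCC·CC·DCC·A·A·CC·A·A·A·A·CC·A·A·CC·DCC·CC·DCC·A·A·CC·A·A·A·A·CC·A·A·DB·DB·A·A·DB·DB·A·A·CC·A·A·A·A·CC·A·A
    A ↦ DB
    B ↦ DCC
    C ↦ A
    D ↦ CC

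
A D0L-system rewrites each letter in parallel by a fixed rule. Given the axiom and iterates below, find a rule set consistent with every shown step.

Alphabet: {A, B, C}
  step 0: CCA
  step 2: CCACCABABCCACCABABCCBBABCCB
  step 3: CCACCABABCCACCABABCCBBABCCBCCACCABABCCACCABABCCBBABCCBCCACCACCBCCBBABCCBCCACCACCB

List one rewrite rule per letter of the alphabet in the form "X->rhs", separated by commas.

A->BAB, B->CCB, C->CCA

  step 2 ⇒ step 3: CCACCABABCCACCABABCCBBABCCB ⇒ CCA·CCA·BAB·CCA·CCA·BAB·CCB·BAB·CCB·CCA·CCA·BAB·CCA·CCA·BAB·CCB·BAB·CCB·CCA·CCA·CCB·CCB·BAB·CCB·CCA·CCA·CCB
    A ↦ BAB
    B ↦ CCB
    C ↦ CCA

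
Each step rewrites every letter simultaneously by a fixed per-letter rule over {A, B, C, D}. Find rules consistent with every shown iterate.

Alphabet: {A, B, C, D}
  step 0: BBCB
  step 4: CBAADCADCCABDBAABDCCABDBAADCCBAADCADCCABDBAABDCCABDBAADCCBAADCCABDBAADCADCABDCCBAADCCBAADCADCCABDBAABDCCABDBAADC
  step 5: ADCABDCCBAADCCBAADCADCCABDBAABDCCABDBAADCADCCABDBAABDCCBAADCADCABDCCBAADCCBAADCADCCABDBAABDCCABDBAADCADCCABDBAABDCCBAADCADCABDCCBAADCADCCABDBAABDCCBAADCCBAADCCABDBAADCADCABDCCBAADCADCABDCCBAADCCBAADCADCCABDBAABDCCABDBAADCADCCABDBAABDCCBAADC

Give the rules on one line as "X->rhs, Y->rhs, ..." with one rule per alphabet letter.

  step 4 ⇒ step 5: CBAADCADCCABDBAABDCCABDBAADCCBAADCADCCABDBAABDCCABDBAADCCBAADCCABDBAADCADCABDCCBAADCCBAADCADCCABDBAABDCCABDBAADC ⇒ ADC·ABD·C·C·BA·ADC·C·BA·ADC·ADC·C·ABD·BA·ABD·C·C·ABD·BA·ADC·ADC·C·ABD·BA·ABD·C·C·BA·ADC·ADC·ABD·C·C·BA·ADC·C·BA·ADC·ADC·C·ABD·BA·ABD·C·C·ABD·BA·ADC·ADC·C·ABD·BA·ABD·C·C·BA·ADC·ADC·ABD·C·C·BA·ADC·ADC·C·ABD·BA·ABD·C·C·BA·ADC·C·BA·ADC·C·ABD·BA·ADC·ADC·ABD·C·C·BA·ADC·ADC·ABD·C·C·BA·ADC·C·BA·ADC·ADC·C·ABD·BA·ABD·C·C·ABD·BA·ADC·ADC·C·ABD·BA·ABD·C·C·BA·ADC
    A ↦ C
    B ↦ ABD
    C ↦ ADC
    D ↦ BA

A->C, B->ABD, C->ADC, D->BA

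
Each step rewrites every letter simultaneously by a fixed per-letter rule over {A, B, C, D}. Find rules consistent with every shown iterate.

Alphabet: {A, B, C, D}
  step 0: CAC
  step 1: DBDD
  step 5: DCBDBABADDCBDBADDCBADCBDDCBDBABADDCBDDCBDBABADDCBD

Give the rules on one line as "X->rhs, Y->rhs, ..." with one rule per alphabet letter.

  step 0 ⇒ step 1: CAC ⇒ D·BD·D
    A ↦ BD
    C ↦ D
    B ↦ DC  (constrained at step 1)
    D ↦ BA  (constrained at step 1)

A->BD, B->DC, C->D, D->BA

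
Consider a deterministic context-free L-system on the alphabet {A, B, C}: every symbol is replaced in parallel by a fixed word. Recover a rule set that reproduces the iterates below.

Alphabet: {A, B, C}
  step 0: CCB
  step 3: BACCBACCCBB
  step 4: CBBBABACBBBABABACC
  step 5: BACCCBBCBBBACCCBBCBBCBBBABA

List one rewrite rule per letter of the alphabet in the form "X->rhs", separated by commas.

  step 4 ⇒ step 5: CBBBABACBBBABABACC ⇒ BA·C·C·C·BB·C·BB·BA·C·C·C·BB·C·BB·C·BB·BA·BA
    A ↦ BB
    B ↦ C
    C ↦ BA

A->BB, B->C, C->BA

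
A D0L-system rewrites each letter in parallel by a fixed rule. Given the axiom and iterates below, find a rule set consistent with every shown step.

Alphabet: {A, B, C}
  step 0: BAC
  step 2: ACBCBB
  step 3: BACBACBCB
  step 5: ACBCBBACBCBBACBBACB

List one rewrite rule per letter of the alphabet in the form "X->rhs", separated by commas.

  step 2 ⇒ step 3: ACBCBB ⇒ B·A·CB·A·CB·CB
    A ↦ B
    B ↦ CB
    C ↦ A

A->B, B->CB, C->A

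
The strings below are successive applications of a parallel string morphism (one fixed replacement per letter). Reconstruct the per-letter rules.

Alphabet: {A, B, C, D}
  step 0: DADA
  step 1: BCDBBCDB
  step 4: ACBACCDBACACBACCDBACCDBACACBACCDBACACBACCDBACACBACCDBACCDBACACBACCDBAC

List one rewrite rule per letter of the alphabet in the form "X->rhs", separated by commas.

  step 0 ⇒ step 1: DADA ⇒ B·CDB·B·CDB
    A ↦ CDB
    D ↦ B
    B ↦ AC  (constrained at step 1)
    C ↦ AC  (constrained at step 1)

A->CDB, B->AC, C->AC, D->B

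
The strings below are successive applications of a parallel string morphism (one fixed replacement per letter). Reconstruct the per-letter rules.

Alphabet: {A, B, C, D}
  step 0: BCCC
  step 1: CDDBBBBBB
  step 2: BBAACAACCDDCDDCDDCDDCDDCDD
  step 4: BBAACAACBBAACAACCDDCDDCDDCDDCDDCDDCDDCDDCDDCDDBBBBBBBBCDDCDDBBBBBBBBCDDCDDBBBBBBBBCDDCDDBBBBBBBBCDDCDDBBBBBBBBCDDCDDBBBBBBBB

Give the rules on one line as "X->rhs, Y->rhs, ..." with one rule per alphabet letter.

  step 1 ⇒ step 2: CDDBBBBBB ⇒ BB·AAC·AAC·CDD·CDD·CDD·CDD·CDD·CDD
    B ↦ CDD
    C ↦ BB
    D ↦ AAC
    A ↦ B  (constrained at step 2)

A->B, B->CDD, C->BB, D->AAC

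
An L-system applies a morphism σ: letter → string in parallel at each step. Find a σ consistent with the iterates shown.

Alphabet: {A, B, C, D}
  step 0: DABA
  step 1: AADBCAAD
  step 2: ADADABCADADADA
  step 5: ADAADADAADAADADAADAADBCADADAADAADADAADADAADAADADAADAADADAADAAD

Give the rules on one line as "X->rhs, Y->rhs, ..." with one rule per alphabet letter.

A->AD, B->BCA, C->D, D->A

  step 1 ⇒ step 2: AADBCAAD ⇒ AD·AD·A·BCA·D·AD·AD·A
    A ↦ AD
    B ↦ BCA
    C ↦ D
    D ↦ A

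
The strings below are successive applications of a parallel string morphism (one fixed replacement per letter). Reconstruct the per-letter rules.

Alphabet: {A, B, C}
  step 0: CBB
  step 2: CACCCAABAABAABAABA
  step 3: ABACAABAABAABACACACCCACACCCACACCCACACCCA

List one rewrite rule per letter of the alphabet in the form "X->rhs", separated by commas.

  step 2 ⇒ step 3: CACCCAABAABAABAABA ⇒ ABA·CA·ABA·ABA·ABA·CA·CA·CC·CA·CA·CC·CA·CA·CC·CA·CA·CC·CA
    A ↦ CA
    B ↦ CC
    C ↦ ABA

A->CA, B->CC, C->ABA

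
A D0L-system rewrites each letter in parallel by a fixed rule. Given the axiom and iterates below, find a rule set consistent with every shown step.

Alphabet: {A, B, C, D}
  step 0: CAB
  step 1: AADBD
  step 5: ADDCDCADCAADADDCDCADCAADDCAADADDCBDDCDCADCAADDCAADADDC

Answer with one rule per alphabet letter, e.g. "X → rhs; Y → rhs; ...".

  step 0 ⇒ step 1: CAB ⇒ A·AD·BD
    A ↦ AD
    B ↦ BD
    C ↦ A
    D ↦ DC  (constrained at step 1)

A->AD, B->BD, C->A, D->DC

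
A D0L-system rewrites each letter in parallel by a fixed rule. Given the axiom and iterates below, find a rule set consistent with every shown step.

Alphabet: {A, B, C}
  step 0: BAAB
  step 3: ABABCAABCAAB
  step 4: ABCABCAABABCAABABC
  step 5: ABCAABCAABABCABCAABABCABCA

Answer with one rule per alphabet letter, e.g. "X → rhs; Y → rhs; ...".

  step 4 ⇒ step 5: ABCABCAABABCAABABC ⇒ AB·C·A·AB·C·A·AB·AB·C·AB·C·A·AB·AB·C·AB·C·A
    A ↦ AB
    B ↦ C
    C ↦ A

A->AB, B->C, C->A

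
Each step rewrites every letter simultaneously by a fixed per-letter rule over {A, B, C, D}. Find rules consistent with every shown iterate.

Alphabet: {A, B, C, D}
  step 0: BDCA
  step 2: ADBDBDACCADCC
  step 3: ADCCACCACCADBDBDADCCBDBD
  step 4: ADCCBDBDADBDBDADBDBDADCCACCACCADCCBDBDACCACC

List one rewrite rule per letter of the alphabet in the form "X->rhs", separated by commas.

A->AD, B->A, C->BD, D->CC

  step 3 ⇒ step 4: ADCCACCACCADBDBDADCCBDBD ⇒ AD·CC·BD·BD·AD·BD·BD·AD·BD·BD·AD·CC·A·CC·A·CC·AD·CC·BD·BD·A·CC·A·CC
    A ↦ AD
    B ↦ A
    C ↦ BD
    D ↦ CC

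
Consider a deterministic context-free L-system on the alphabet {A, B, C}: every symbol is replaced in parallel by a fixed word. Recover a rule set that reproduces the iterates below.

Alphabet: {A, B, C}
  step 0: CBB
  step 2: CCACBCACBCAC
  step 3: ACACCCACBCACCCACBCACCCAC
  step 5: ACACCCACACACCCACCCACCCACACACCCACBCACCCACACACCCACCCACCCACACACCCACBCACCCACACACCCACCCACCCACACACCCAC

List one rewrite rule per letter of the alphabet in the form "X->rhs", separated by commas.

  step 2 ⇒ step 3: CCACBCACBCAC ⇒ AC·AC·CC·AC·BC·AC·CC·AC·BC·AC·CC·AC
    A ↦ CC
    B ↦ BC
    C ↦ AC

A->CC, B->BC, C->AC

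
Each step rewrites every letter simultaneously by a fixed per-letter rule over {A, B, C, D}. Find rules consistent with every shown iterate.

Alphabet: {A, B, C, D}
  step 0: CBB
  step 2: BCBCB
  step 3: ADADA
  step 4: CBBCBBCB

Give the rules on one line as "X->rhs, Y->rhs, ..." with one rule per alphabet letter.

A->CB, B->A, C->D, D->B

  step 3 ⇒ step 4: ADADA ⇒ CB·B·CB·B·CB
    A ↦ CB
    D ↦ B
  step 2 ⇒ step 3: BCBCB ⇒ A·D·A·D·A
    B ↦ A
  step 2 ⇒ step 3: BCBCB ⇒ A·D·A·D·A
    C ↦ D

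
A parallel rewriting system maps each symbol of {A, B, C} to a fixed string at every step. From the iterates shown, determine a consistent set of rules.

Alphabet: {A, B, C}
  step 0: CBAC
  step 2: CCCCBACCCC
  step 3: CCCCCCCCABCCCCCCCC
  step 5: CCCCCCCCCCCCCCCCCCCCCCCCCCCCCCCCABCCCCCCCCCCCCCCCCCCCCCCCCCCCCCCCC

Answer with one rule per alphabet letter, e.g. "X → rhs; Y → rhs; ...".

A->B, B->A, C->CC

  step 2 ⇒ step 3: CCCCBACCCC ⇒ CC·CC·CC·CC·A·B·CC·CC·CC·CC
    A ↦ B
    B ↦ A
    C ↦ CC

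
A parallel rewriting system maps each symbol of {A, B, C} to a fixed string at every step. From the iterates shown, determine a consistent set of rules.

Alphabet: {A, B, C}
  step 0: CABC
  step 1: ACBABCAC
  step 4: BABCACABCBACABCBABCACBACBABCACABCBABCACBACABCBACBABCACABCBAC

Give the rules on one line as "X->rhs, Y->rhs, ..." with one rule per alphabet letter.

  step 0 ⇒ step 1: CABC ⇒ AC·B·ABC·AC
    A ↦ B
    B ↦ ABC
    C ↦ AC

A->B, B->ABC, C->AC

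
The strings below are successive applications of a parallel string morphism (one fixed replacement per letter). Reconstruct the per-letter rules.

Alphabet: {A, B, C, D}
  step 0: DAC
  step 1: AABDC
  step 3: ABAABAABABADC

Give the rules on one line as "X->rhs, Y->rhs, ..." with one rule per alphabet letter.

A->AB, B->A, C->DC, D->A

  step 0 ⇒ step 1: DAC ⇒ A·AB·DC
    A ↦ AB
    C ↦ DC
    D ↦ A
    B ↦ A  (constrained at step 1)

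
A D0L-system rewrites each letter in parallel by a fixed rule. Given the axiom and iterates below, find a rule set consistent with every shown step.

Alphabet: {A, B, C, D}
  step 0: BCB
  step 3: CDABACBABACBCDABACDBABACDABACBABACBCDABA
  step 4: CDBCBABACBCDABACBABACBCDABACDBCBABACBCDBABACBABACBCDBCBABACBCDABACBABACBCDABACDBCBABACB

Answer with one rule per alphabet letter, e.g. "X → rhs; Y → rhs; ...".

  step 3 ⇒ step 4: CDABACBABACBCDABACDBABACDABACBABACBCDABA ⇒ CD·B·CB·ABA·CB·CD·ABA·CB·ABA·CB·CD·ABA·CD·B·CB·ABA·CB·CD·B·ABA·CB·ABA·CB·CD·B·CB·ABA·CB·CD·ABA·CB·ABA·CB·CD·ABA·CD·B·CB·ABA·CB
    A ↦ CB
    B ↦ ABA
    C ↦ CD
    D ↦ B

A->CB, B->ABA, C->CD, D->B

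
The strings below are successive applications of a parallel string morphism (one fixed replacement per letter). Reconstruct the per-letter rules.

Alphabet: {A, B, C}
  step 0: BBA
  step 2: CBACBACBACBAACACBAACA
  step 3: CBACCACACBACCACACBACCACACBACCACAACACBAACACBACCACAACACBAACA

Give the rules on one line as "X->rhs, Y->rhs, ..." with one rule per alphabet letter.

A->ACA, B->CC, C->CBA

  step 2 ⇒ step 3: CBACBACBACBAACACBAACA ⇒ CBA·CC·ACA·CBA·CC·ACA·CBA·CC·ACA·CBA·CC·ACA·ACA·CBA·ACA·CBA·CC·ACA·ACA·CBA·ACA
    A ↦ ACA
    B ↦ CC
    C ↦ CBA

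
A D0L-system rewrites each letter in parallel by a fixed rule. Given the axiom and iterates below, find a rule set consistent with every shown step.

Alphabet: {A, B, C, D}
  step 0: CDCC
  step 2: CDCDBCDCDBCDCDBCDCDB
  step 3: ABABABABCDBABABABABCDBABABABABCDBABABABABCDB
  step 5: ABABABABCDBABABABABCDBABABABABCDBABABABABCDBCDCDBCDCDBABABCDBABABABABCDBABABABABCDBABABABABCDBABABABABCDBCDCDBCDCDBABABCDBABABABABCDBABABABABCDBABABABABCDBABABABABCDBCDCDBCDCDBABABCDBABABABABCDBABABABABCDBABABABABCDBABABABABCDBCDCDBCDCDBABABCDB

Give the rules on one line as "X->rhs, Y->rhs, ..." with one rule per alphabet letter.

A->CD, B->CDB, C->AB, D->AB

  step 2 ⇒ step 3: CDCDBCDCDBCDCDBCDCDB ⇒ AB·AB·AB·AB·CDB·AB·AB·AB·AB·CDB·AB·AB·AB·AB·CDB·AB·AB·AB·AB·CDB
    B ↦ CDB
    C ↦ AB
    D ↦ AB
    A ↦ CD  (constrained at step 3)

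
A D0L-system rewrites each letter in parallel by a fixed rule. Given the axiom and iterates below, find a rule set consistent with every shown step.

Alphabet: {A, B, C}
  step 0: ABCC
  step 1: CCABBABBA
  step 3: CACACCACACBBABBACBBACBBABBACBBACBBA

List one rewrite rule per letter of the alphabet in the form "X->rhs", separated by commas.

A->C, B->CA, C->BBA

  step 0 ⇒ step 1: ABCC ⇒ C·CA·BBA·BBA
    A ↦ C
    B ↦ CA
    C ↦ BBA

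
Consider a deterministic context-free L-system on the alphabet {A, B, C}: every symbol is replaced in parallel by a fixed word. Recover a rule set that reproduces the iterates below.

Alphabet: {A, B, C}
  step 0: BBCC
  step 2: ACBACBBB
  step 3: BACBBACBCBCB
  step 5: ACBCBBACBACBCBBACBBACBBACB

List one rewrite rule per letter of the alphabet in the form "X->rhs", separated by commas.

A->B, B->CB, C->A

  step 2 ⇒ step 3: ACBACBBB ⇒ B·A·CB·B·A·CB·CB·CB
    A ↦ B
    B ↦ CB
    C ↦ A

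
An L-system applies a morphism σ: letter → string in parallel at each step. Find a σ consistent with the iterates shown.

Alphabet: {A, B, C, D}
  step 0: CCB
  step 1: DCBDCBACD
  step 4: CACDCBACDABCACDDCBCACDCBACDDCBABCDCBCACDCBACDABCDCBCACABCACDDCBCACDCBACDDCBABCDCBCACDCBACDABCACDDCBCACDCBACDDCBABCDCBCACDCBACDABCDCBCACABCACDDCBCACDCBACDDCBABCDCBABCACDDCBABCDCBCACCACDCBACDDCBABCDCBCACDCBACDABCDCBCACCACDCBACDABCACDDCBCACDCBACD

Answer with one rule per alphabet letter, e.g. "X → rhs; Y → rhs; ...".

A->ABC, B->ACD, C->DCB, D->CAC

  step 0 ⇒ step 1: CCB ⇒ DCB·DCB·ACD
    B ↦ ACD
    C ↦ DCB
    A ↦ ABC  (constrained at step 1)
    D ↦ CAC  (constrained at step 1)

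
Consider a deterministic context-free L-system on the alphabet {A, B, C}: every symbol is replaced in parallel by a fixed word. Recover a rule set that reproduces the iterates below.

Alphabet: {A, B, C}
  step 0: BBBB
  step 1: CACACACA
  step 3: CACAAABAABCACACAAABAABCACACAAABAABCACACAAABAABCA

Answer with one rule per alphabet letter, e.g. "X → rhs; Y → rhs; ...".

  step 0 ⇒ step 1: BBBB ⇒ CA·CA·CA·CA
    B ↦ CA
    A ↦ AAB  (constrained at step 1)
    C ↦ BB  (constrained at step 1)

A->AAB, B->CA, C->BB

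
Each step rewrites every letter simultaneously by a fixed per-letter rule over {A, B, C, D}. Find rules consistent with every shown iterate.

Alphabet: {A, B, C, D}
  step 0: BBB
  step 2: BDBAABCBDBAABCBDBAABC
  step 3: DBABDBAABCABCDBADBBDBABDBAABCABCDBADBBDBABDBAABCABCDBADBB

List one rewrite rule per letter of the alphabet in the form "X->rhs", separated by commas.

  step 2 ⇒ step 3: BDBAABCBDBAABCBDBAABC ⇒ DBA·B·DBA·ABC·ABC·DBA·DBB·DBA·B·DBA·ABC·ABC·DBA·DBB·DBA·B·DBA·ABC·ABC·DBA·DBB
    A ↦ ABC
    B ↦ DBA
    C ↦ DBB
    D ↦ B

A->ABC, B->DBA, C->DBB, D->B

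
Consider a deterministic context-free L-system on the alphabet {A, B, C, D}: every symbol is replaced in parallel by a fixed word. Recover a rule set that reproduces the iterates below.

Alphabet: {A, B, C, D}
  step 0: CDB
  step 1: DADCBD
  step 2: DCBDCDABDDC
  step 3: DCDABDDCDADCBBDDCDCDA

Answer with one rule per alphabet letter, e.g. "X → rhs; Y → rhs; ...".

  step 2 ⇒ step 3: DCBDCDABDDC ⇒ DC·DA·BD·DC·DA·DC·B·BD·DC·DC·DA
    A ↦ B
    B ↦ BD
    C ↦ DA
    D ↦ DC

A->B, B->BD, C->DA, D->DC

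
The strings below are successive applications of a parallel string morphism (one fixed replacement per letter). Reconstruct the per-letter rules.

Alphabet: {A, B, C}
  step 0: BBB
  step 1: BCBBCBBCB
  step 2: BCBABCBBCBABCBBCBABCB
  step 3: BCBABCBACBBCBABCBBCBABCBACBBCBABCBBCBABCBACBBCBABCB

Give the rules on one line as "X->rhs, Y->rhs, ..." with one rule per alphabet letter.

  step 2 ⇒ step 3: BCBABCBBCBABCBBCBABCB ⇒ BCB·A·BCB·ACB·BCB·A·BCB·BCB·A·BCB·ACB·BCB·A·BCB·BCB·A·BCB·ACB·BCB·A·BCB
    A ↦ ACB
    B ↦ BCB
    C ↦ A

A->ACB, B->BCB, C->A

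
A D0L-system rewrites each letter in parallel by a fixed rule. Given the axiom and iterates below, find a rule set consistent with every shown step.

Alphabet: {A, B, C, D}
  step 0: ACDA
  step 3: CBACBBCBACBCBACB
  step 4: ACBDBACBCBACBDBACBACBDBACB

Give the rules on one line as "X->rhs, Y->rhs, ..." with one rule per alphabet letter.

A->DB, B->CB, C->A, D->B

  step 3 ⇒ step 4: CBACBBCBACBCBACB ⇒ A·CB·DB·A·CB·CB·A·CB·DB·A·CB·A·CB·DB·A·CB
    A ↦ DB
    B ↦ CB
    C ↦ A
    D ↦ B  (constrained at step 0)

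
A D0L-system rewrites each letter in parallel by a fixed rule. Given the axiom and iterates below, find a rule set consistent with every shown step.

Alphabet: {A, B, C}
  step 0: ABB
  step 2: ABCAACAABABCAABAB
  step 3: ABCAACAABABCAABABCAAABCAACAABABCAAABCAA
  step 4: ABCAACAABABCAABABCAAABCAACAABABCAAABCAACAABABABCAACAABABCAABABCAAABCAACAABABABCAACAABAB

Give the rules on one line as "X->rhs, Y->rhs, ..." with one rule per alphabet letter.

  step 3 ⇒ step 4: ABCAACAABABCAABABCAAABCAACAABABCAAABCAA ⇒ AB·CAA·CA·AB·AB·CA·AB·AB·CAA·AB·CAA·CA·AB·AB·CAA·AB·CAA·CA·AB·AB·AB·CAA·CA·AB·AB·CA·AB·AB·CAA·AB·CAA·CA·AB·AB·AB·CAA·CA·AB·AB
    A ↦ AB
    B ↦ CAA
    C ↦ CA

A->AB, B->CAA, C->CA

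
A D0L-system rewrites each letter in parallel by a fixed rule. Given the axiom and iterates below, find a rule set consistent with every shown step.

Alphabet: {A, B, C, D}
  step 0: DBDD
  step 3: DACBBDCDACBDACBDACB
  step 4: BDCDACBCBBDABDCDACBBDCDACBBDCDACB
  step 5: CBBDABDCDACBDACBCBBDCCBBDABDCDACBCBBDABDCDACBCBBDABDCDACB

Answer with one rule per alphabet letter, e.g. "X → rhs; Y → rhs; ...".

  step 4 ⇒ step 5: BDCDACBCBBDABDCDACBBDCDACBBDCDACB ⇒ CB·B·DA·B·DC·DA·CB·DA·CB·CB·B·DC·CB·B·DA·B·DC·DA·CB·CB·B·DA·B·DC·DA·CB·CB·B·DA·B·DC·DA·CB
    A ↦ DC
    B ↦ CB
    C ↦ DA
    D ↦ B

A->DC, B->CB, C->DA, D->B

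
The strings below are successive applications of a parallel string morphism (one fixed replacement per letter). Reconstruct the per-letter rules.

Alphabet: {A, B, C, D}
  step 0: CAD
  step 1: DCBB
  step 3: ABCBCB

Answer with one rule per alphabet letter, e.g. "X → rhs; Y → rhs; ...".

  step 0 ⇒ step 1: CAD ⇒ D·CB·B
    A ↦ CB
    C ↦ D
    D ↦ B
    B ↦ A  (constrained at step 1)

A->CB, B->A, C->D, D->B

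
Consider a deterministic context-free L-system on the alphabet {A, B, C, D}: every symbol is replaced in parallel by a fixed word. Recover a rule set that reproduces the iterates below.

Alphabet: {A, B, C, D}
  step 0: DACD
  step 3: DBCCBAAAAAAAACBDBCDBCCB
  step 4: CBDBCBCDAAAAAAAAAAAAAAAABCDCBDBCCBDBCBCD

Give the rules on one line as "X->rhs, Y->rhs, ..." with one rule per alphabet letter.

  step 3 ⇒ step 4: DBCCBAAAAAAAACBDBCDBCCB ⇒ CB·D·BC·BC·D·AA·AA·AA·AA·AA·AA·AA·AA·BC·D·CB·D·BC·CB·D·BC·BC·D
    A ↦ AA
    B ↦ D
    C ↦ BC
    D ↦ CB

A->AA, B->D, C->BC, D->CB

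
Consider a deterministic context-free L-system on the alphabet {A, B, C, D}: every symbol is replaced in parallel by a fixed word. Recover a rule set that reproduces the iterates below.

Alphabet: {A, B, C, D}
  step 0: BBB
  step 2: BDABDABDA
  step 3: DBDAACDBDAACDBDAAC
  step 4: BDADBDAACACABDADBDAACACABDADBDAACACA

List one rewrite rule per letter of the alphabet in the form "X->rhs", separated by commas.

  step 3 ⇒ step 4: DBDAACDBDAACDBDAAC ⇒ BDA·D·BDA·AC·AC·A·BDA·D·BDA·AC·AC·A·BDA·D·BDA·AC·AC·A
    A ↦ AC
    B ↦ D
    C ↦ A
    D ↦ BDA

A->AC, B->D, C->A, D->BDA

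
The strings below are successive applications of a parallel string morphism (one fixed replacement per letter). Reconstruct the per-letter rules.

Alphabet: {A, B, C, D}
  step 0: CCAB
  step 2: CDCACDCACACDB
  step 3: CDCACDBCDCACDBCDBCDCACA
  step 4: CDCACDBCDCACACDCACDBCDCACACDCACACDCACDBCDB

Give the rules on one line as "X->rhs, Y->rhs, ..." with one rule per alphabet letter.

A->B, B->CA, C->CD, D->CA

  step 3 ⇒ step 4: CDCACDBCDCACDBCDBCDCACA ⇒ CD·CA·CD·B·CD·CA·CA·CD·CA·CD·B·CD·CA·CA·CD·CA·CA·CD·CA·CD·B·CD·B
    A ↦ B
    B ↦ CA
    C ↦ CD
    D ↦ CA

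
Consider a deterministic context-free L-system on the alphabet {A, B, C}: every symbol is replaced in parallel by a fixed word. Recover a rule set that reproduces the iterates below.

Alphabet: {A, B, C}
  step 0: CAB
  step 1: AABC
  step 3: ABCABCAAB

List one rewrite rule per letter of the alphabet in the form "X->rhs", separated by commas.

A->AB, B->C, C->A

  step 0 ⇒ step 1: CAB ⇒ A·AB·C
    A ↦ AB
    B ↦ C
    C ↦ A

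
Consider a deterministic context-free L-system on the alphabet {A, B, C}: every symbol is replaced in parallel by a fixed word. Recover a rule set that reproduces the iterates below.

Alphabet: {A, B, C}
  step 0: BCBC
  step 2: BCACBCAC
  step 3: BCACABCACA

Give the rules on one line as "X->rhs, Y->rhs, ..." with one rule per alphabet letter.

  step 2 ⇒ step 3: BCACBCAC ⇒ BC·A·C·A·BC·A·C·A
    A ↦ C
    B ↦ BC
    C ↦ A

A->C, B->BC, C->A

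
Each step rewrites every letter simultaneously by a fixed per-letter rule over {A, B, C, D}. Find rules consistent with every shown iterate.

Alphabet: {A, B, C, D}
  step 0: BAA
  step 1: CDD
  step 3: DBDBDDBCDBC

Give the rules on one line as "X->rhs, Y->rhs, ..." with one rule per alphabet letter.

  step 0 ⇒ step 1: BAA ⇒ C·D·D
    A ↦ D
    B ↦ C
    C ↦ DDA  (constrained at step 1)
    D ↦ DB  (constrained at step 1)

A->D, B->C, C->DDA, D->DB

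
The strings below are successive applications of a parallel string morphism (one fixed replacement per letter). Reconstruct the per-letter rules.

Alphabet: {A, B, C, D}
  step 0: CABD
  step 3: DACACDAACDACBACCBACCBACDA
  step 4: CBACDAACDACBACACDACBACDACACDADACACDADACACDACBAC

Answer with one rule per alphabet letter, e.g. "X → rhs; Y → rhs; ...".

A->AC, B->C, C->DA, D->CB

  step 3 ⇒ step 4: DACACDAACDACBACCBACCBACDA ⇒ CB·AC·DA·AC·DA·CB·AC·AC·DA·CB·AC·DA·C·AC·DA·DA·C·AC·DA·DA·C·AC·DA·CB·AC
    A ↦ AC
    B ↦ C
    C ↦ DA
    D ↦ CB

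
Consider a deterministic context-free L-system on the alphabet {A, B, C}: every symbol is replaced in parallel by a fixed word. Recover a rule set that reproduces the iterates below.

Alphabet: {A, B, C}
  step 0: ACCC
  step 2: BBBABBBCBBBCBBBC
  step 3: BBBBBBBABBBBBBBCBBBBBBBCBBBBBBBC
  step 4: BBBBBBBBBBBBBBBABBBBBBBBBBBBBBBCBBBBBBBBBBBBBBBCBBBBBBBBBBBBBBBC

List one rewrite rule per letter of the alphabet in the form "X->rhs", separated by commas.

A->BA, B->BB, C->BC

  step 3 ⇒ step 4: BBBBBBBABBBBBBBCBBBBBBBCBBBBBBBC ⇒ BB·BB·BB·BB·BB·BB·BB·BA·BB·BB·BB·BB·BB·BB·BB·BC·BB·BB·BB·BB·BB·BB·BB·BC·BB·BB·BB·BB·BB·BB·BB·BC
    A ↦ BA
    B ↦ BB
    C ↦ BC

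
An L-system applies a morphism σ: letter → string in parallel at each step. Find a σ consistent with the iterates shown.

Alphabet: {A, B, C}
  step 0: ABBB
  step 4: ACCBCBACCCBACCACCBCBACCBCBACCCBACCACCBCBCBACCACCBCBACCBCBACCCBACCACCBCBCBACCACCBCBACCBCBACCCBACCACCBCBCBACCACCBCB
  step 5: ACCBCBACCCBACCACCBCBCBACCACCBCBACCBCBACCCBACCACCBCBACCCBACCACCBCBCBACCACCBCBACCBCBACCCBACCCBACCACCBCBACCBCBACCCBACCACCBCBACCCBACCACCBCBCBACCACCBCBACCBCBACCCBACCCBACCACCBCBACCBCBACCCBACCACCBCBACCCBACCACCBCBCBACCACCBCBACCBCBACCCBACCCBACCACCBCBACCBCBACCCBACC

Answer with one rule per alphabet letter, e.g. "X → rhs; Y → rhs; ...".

A->AC, B->ACC, C->CB

  step 4 ⇒ step 5: ACCBCBACCCBACCACCBCBACCBCBACCCBACCACCBCBCBACCACCBCBACCBCBACCCBACCACCBCBCBACCACCBCBACCBCBACCCBACCACCBCBCBACCACCBCB ⇒ AC·CB·CB·ACC·CB·ACC·AC·CB·CB·CB·ACC·AC·CB·CB·AC·CB·CB·ACC·CB·ACC·AC·CB·CB·ACC·CB·ACC·AC·CB·CB·CB·ACC·AC·CB·CB·AC·CB·CB·ACC·CB·ACC·CB·ACC·AC·CB·CB·AC·CB·CB·ACC·CB·ACC·AC·CB·CB·ACC·CB·ACC·AC·CB·CB·CB·ACC·AC·CB·CB·AC·CB·CB·ACC·CB·ACC·CB·ACC·AC·CB·CB·AC·CB·CB·ACC·CB·ACC·AC·CB·CB·ACC·CB·ACC·AC·CB·CB·CB·ACC·AC·CB·CB·AC·CB·CB·ACC·CB·ACC·CB·ACC·AC·CB·CB·AC·CB·CB·ACC·CB·ACC
    A ↦ AC
    B ↦ ACC
    C ↦ CB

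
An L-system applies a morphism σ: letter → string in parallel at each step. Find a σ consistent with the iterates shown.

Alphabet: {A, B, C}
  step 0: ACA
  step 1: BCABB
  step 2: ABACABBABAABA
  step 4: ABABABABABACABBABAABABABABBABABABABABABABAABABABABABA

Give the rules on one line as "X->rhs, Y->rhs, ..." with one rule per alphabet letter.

A->B, B->ABA, C->CAB

  step 1 ⇒ step 2: BCABB ⇒ ABA·CAB·B·ABA·ABA
    A ↦ B
    B ↦ ABA
    C ↦ CAB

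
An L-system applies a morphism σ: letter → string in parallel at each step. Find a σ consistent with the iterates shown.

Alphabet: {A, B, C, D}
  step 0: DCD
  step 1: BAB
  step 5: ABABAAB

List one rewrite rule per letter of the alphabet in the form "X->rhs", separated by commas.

A->CD, B->C, C->A, D->B

  step 0 ⇒ step 1: DCD ⇒ B·A·B
    C ↦ A
    D ↦ B
    A ↦ CD  (constrained at step 1)
    B ↦ C  (constrained at step 1)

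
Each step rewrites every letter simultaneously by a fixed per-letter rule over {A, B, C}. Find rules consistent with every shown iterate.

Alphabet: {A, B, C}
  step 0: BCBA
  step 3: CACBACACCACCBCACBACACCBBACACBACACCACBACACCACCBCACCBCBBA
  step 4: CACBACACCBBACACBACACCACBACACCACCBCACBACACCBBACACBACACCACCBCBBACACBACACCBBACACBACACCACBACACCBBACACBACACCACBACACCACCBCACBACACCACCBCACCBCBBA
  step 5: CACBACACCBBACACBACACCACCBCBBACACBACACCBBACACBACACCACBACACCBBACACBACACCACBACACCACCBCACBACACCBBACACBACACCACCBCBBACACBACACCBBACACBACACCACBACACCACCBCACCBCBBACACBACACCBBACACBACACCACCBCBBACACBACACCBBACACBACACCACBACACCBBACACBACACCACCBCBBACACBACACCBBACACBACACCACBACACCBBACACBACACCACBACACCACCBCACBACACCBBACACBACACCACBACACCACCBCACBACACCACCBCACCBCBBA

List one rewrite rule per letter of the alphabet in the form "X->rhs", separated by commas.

A->BA, B->CB, C->CAC

  step 4 ⇒ step 5: CACBACACCBBACACBACACCACBACACCACCBCACBACACCBBACACBACACCACCBCBBACACBACACCBBACACBACACCACBACACCBBACACBACACCACBACACCACCBCACBACACCACCBCACCBCBBA ⇒ CAC·BA·CAC·CB·BA·CAC·BA·CAC·CAC·CB·CB·BA·CAC·BA·CAC·CB·BA·CAC·BA·CAC·CAC·BA·CAC·CB·BA·CAC·BA·CAC·CAC·BA·CAC·CAC·CB·CAC·BA·CAC·CB·BA·CAC·BA·CAC·CAC·CB·CB·BA·CAC·BA·CAC·CB·BA·CAC·BA·CAC·CAC·BA·CAC·CAC·CB·CAC·CB·CB·BA·CAC·BA·CAC·CB·BA·CAC·BA·CAC·CAC·CB·CB·BA·CAC·BA·CAC·CB·BA·CAC·BA·CAC·CAC·BA·CAC·CB·BA·CAC·BA·CAC·CAC·CB·CB·BA·CAC·BA·CAC·CB·BA·CAC·BA·CAC·CAC·BA·CAC·CB·BA·CAC·BA·CAC·CAC·BA·CAC·CAC·CB·CAC·BA·CAC·CB·BA·CAC·BA·CAC·CAC·BA·CAC·CAC·CB·CAC·BA·CAC·CAC·CB·CAC·CB·CB·BA
    A ↦ BA
    B ↦ CB
    C ↦ CAC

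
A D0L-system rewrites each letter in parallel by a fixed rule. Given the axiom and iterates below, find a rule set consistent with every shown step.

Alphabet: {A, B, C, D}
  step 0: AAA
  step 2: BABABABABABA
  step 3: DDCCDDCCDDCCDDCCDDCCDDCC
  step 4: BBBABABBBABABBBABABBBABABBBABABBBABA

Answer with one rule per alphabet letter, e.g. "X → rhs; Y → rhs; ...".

A->CC, B->DD, C->BA, D->B

  step 3 ⇒ step 4: DDCCDDCCDDCCDDCCDDCCDDCC ⇒ B·B·BA·BA·B·B·BA·BA·B·B·BA·BA·B·B·BA·BA·B·B·BA·BA·B·B·BA·BA
    C ↦ BA
    D ↦ B
  step 2 ⇒ step 3: BABABABABABA ⇒ DD·CC·DD·CC·DD·CC·DD·CC·DD·CC·DD·CC
    A ↦ CC
  step 2 ⇒ step 3: BABABABABABA ⇒ DD·CC·DD·CC·DD·CC·DD·CC·DD·CC·DD·CC
    B ↦ DD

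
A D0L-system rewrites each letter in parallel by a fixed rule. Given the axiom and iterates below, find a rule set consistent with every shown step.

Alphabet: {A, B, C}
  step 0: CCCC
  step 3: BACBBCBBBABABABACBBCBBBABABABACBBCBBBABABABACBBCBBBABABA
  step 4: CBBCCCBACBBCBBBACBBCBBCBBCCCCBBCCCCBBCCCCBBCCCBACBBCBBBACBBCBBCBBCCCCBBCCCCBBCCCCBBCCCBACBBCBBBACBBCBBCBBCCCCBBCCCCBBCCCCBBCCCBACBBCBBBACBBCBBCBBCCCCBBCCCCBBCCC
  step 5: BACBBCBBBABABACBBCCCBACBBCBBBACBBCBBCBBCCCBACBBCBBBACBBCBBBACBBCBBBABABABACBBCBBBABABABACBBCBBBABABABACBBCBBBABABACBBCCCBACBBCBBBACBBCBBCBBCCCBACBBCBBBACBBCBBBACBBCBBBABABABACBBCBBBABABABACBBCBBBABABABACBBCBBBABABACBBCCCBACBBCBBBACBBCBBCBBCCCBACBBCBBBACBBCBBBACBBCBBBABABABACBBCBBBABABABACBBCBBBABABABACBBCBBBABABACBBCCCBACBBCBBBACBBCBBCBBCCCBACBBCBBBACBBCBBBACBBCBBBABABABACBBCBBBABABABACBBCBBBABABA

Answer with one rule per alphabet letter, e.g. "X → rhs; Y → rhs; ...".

A->CCC, B->CBB, C->BA

  step 4 ⇒ step 5: CBBCCCBACBBCBBBACBBCBBCBBCCCCBBCCCCBBCCCCBBCCCBACBBCBBBACBBCBBCBBCCCCBBCCCCBBCCCCBBCCCBACBBCBBBACBBCBBCBBCCCCBBCCCCBBCCCCBBCCCBACBBCBBBACBBCBBCBBCCCCBBCCCCBBCCC ⇒ BA·CBB·CBB·BA·BA·BA·CBB·CCC·BA·CBB·CBB·BA·CBB·CBB·CBB·CCC·BA·CBB·CBB·BA·CBB·CBB·BA·CBB·CBB·BA·BA·BA·BA·CBB·CBB·BA·BA·BA·BA·CBB·CBB·BA·BA·BA·BA·CBB·CBB·BA·BA·BA·CBB·CCC·BA·CBB·CBB·BA·CBB·CBB·CBB·CCC·BA·CBB·CBB·BA·CBB·CBB·BA·CBB·CBB·BA·BA·BA·BA·CBB·CBB·BA·BA·BA·BA·CBB·CBB·BA·BA·BA·BA·CBB·CBB·BA·BA·BA·CBB·CCC·BA·CBB·CBB·BA·CBB·CBB·CBB·CCC·BA·CBB·CBB·BA·CBB·CBB·BA·CBB·CBB·BA·BA·BA·BA·CBB·CBB·BA·BA·BA·BA·CBB·CBB·BA·BA·BA·BA·CBB·CBB·BA·BA·BA·CBB·CCC·BA·CBB·CBB·BA·CBB·CBB·CBB·CCC·BA·CBB·CBB·BA·CBB·CBB·BA·CBB·CBB·BA·BA·BA·BA·CBB·CBB·BA·BA·BA·BA·CBB·CBB·BA·BA·BA
    A ↦ CCC
    B ↦ CBB
    C ↦ BA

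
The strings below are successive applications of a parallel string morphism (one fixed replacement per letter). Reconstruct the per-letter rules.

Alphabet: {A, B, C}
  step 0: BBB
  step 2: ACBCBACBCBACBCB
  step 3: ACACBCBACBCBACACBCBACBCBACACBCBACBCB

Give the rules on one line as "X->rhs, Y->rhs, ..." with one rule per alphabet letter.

A->AC, B->CB, C->ACB

  step 2 ⇒ step 3: ACBCBACBCBACBCB ⇒ AC·ACB·CB·ACB·CB·AC·ACB·CB·ACB·CB·AC·ACB·CB·ACB·CB
    A ↦ AC
    B ↦ CB
    C ↦ ACB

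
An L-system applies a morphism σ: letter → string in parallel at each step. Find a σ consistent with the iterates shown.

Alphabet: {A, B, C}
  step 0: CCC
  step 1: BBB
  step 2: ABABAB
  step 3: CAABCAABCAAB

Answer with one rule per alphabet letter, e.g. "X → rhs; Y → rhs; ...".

  step 2 ⇒ step 3: ABABAB ⇒ CA·AB·CA·AB·CA·AB
    A ↦ CA
    B ↦ AB
  step 0 ⇒ step 1: CCC ⇒ B·B·B
    C ↦ B

A->CA, B->AB, C->B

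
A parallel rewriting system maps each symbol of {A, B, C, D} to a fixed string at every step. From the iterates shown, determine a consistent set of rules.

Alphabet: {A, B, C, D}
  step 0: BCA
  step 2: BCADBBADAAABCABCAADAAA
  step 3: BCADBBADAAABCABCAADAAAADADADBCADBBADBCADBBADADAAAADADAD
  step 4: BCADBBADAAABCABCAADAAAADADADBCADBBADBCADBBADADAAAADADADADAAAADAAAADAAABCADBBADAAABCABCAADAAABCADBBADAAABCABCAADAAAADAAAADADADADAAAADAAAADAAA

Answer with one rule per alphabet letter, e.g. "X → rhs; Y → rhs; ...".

  step 3 ⇒ step 4: BCADBBADAAABCABCAADAAAADADADBCADBBADBCADBBADADAAAADADAD ⇒ BCA·DBB·AD·AAA·BCA·BCA·AD·AAA·AD·AD·AD·BCA·DBB·AD·BCA·DBB·AD·AD·AAA·AD·AD·AD·AD·AAA·AD·AAA·AD·AAA·BCA·DBB·AD·AAA·BCA·BCA·AD·AAA·BCA·DBB·AD·AAA·BCA·BCA·AD·AAA·AD·AAA·AD·AD·AD·AD·AAA·AD·AAA·AD·AAA
    A ↦ AD
    B ↦ BCA
    C ↦ DBB
    D ↦ AAA

A->AD, B->BCA, C->DBB, D->AAA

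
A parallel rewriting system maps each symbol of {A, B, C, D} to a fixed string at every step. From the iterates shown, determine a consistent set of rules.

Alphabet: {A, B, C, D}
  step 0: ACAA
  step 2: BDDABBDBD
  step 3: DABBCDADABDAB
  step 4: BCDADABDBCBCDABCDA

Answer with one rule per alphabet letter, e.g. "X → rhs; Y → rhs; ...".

A->C, B->DA, C->BD, D->B

  step 3 ⇒ step 4: DABBCDADABDAB ⇒ B·C·DA·DA·BD·B·C·B·C·DA·B·C·DA
    A ↦ C
    B ↦ DA
    C ↦ BD
    D ↦ B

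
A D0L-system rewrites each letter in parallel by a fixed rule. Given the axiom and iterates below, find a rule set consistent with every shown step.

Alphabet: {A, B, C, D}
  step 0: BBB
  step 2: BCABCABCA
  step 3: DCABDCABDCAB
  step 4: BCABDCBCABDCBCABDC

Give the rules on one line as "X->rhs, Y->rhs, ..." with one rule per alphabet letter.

A->B, B->DC, C->A, D->BC

  step 3 ⇒ step 4: DCABDCABDCAB ⇒ BC·A·B·DC·BC·A·B·DC·BC·A·B·DC
    A ↦ B
    B ↦ DC
    C ↦ A
    D ↦ BC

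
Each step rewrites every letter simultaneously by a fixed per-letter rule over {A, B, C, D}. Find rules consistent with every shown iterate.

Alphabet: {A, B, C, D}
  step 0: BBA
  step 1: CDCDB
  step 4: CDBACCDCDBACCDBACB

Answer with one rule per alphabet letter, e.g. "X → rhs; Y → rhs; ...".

  step 0 ⇒ step 1: BBA ⇒ CD·CD·B
    A ↦ B
    B ↦ CD
    C ↦ AC  (constrained at step 1)
    D ↦ A  (constrained at step 1)

A->B, B->CD, C->AC, D->A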